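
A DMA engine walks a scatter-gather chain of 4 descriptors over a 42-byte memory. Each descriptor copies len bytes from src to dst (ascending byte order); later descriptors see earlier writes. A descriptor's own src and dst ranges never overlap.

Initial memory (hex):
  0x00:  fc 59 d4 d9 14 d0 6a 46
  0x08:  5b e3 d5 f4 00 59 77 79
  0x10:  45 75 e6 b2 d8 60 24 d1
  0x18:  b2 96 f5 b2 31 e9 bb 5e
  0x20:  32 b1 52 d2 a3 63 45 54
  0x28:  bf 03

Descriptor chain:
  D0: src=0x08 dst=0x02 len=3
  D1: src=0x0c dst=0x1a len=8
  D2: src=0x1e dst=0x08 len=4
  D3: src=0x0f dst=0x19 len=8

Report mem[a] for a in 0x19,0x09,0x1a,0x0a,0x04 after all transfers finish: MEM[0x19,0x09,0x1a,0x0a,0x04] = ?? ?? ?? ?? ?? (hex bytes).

MEM[0x19,0x09,0x1a,0x0a,0x04] = 79 75 45 e6 d5

  after D0: wrote 3B at 0x02 = 5be3d5
  after D1: wrote 8B at 0x1a = 005977794575e6b2
  after D2: wrote 4B at 0x08 = 4575e6b2
  after D3: wrote 8B at 0x19 = 794575e6b2d86024
query mem[0x19]=0x79, mem[0x09]=0x75, mem[0x1a]=0x45, mem[0x0a]=0xe6, mem[0x04]=0xd5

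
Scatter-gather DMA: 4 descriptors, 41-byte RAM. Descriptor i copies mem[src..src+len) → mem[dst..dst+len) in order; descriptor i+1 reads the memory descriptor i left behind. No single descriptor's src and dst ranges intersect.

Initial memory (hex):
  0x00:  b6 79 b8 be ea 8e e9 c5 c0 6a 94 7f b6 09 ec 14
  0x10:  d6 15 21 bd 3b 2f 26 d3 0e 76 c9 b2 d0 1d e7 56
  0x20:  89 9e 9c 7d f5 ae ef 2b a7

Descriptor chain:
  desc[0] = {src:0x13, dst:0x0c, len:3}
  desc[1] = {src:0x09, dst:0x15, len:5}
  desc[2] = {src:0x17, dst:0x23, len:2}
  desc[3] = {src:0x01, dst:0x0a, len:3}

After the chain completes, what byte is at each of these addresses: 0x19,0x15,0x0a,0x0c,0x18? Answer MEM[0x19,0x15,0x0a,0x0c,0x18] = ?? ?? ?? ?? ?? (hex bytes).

MEM[0x19,0x15,0x0a,0x0c,0x18] = 3b 6a 79 be bd

  after D0: wrote 3B at 0x0c = bd3b2f
  after D1: wrote 5B at 0x15 = 6a947fbd3b
  after D2: wrote 2B at 0x23 = 7fbd
  after D3: wrote 3B at 0x0a = 79b8be
query mem[0x19]=0x3b, mem[0x15]=0x6a, mem[0x0a]=0x79, mem[0x0c]=0xbe, mem[0x18]=0xbd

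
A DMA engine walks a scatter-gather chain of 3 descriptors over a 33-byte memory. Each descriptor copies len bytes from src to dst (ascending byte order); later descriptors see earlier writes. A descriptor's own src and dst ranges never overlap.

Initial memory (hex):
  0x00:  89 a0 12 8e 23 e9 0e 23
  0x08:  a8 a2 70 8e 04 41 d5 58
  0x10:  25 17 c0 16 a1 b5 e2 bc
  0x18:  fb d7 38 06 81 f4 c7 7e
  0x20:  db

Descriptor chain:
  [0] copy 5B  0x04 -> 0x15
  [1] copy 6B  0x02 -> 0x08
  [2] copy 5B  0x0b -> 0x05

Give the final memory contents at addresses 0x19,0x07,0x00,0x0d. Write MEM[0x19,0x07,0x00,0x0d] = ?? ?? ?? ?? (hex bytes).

MEM[0x19,0x07,0x00,0x0d] = a8 23 89 23

D0: mem[0x15..0x19] <- [23 e9 0e 23 a8]
D1: mem[0x08..0x0d] <- [12 8e 23 e9 0e 23]
D2: mem[0x05..0x09] <- [e9 0e 23 d5 58]
query mem[0x19]=0xa8, mem[0x07]=0x23, mem[0x00]=0x89, mem[0x0d]=0x23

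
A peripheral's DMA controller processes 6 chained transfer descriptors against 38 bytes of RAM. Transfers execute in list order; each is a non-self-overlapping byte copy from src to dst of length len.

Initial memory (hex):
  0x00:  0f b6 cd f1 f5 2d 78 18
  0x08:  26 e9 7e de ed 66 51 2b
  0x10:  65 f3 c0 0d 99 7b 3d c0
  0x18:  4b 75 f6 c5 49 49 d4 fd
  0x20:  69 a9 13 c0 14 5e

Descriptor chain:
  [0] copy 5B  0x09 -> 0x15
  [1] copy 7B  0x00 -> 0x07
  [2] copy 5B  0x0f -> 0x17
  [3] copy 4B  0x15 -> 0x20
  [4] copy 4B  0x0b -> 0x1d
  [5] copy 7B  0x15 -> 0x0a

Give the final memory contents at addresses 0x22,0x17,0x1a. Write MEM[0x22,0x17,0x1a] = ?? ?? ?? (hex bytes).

MEM[0x22,0x17,0x1a] = 2b 2b c0

D0: mem[0x15..0x19] <- [e9 7e de ed 66]
D1: mem[0x07..0x0d] <- [0f b6 cd f1 f5 2d 78]
D2: mem[0x17..0x1b] <- [2b 65 f3 c0 0d]
D3: mem[0x20..0x23] <- [e9 7e 2b 65]
D4: mem[0x1d..0x20] <- [f5 2d 78 51]
D5: mem[0x0a..0x10] <- [e9 7e 2b 65 f3 c0 0d]
query mem[0x22]=0x2b, mem[0x17]=0x2b, mem[0x1a]=0xc0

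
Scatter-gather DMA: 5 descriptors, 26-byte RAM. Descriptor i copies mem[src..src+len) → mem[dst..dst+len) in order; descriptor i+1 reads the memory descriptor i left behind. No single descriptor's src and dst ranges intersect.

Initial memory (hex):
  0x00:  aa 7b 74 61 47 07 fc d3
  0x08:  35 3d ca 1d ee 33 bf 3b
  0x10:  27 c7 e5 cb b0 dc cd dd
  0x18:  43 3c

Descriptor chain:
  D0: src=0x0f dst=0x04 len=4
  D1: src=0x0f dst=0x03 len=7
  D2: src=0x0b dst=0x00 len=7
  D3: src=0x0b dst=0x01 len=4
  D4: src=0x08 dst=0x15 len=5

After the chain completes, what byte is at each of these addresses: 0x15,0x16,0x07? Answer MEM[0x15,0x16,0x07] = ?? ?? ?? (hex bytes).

MEM[0x15,0x16,0x07] = b0 dc cb

[0] 0x0f->0x04 len=4 : 3b 27 c7 e5
[1] 0x0f->0x03 len=7 : 3b 27 c7 e5 cb b0 dc
[2] 0x0b->0x00 len=7 : 1d ee 33 bf 3b 27 c7
[3] 0x0b->0x01 len=4 : 1d ee 33 bf
[4] 0x08->0x15 len=5 : b0 dc ca 1d ee
query mem[0x15]=0xb0, mem[0x16]=0xdc, mem[0x07]=0xcb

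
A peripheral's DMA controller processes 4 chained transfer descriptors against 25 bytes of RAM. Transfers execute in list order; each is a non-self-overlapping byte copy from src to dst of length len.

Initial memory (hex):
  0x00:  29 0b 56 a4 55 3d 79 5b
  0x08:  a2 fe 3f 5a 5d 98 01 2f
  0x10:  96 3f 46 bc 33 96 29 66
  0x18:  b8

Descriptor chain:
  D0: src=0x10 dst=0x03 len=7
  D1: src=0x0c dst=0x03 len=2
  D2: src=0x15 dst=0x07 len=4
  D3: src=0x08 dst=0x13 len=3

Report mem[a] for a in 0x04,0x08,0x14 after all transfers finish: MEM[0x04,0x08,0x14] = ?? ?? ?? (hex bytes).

MEM[0x04,0x08,0x14] = 98 29 66

[0] 0x10->0x03 len=7 : 96 3f 46 bc 33 96 29
[1] 0x0c->0x03 len=2 : 5d 98
[2] 0x15->0x07 len=4 : 96 29 66 b8
[3] 0x08->0x13 len=3 : 29 66 b8
query mem[0x04]=0x98, mem[0x08]=0x29, mem[0x14]=0x66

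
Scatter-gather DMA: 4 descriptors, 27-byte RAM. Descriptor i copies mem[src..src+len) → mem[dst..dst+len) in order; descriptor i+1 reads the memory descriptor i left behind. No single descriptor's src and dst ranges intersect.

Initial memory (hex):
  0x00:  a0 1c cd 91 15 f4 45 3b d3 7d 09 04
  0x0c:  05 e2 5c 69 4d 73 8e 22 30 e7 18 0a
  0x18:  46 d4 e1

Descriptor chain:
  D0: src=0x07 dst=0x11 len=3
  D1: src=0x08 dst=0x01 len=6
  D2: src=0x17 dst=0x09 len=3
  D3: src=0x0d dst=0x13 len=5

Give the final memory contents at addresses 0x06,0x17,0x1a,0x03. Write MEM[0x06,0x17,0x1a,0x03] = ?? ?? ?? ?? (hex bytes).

MEM[0x06,0x17,0x1a,0x03] = e2 3b e1 09

#0 dst[0x11+3] := {0x3b,0xd3,0x7d}
#1 dst[0x01+6] := {0xd3,0x7d,0x09,0x04,0x05,0xe2}
#2 dst[0x09+3] := {0x0a,0x46,0xd4}
#3 dst[0x13+5] := {0xe2,0x5c,0x69,0x4d,0x3b}
query mem[0x06]=0xe2, mem[0x17]=0x3b, mem[0x1a]=0xe1, mem[0x03]=0x09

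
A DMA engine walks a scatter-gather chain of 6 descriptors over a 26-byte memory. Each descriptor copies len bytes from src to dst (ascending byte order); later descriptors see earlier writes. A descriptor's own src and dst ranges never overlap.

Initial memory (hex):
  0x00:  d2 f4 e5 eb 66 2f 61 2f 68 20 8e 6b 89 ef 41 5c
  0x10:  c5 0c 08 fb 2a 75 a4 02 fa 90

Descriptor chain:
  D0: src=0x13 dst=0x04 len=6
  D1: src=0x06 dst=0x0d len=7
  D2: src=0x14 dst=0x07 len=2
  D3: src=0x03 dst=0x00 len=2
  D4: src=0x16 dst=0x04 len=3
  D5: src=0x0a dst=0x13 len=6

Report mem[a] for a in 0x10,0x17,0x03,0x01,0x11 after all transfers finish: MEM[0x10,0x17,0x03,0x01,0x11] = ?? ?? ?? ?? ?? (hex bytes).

  after D0: wrote 6B at 0x04 = fb2a75a402fa
  after D1: wrote 7B at 0x0d = 75a402fa8e6b89
  after D2: wrote 2B at 0x07 = 2a75
  after D3: wrote 2B at 0x00 = ebfb
  after D4: wrote 3B at 0x04 = a402fa
  after D5: wrote 6B at 0x13 = 8e6b8975a402
query mem[0x10]=0xfa, mem[0x17]=0xa4, mem[0x03]=0xeb, mem[0x01]=0xfb, mem[0x11]=0x8e

MEM[0x10,0x17,0x03,0x01,0x11] = fa a4 eb fb 8e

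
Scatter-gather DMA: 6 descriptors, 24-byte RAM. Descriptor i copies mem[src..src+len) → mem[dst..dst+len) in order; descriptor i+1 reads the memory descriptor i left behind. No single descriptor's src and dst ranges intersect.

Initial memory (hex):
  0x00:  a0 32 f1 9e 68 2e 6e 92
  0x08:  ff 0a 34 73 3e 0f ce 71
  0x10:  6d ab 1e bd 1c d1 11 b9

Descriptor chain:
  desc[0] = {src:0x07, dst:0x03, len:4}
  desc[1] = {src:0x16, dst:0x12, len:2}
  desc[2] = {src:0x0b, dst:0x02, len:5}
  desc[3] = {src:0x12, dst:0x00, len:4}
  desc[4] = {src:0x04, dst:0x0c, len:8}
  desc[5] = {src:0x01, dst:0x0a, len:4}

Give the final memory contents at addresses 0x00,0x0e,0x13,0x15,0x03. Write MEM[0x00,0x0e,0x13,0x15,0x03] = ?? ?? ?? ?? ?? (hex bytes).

  after D0: wrote 4B at 0x03 = 92ff0a34
  after D1: wrote 2B at 0x12 = 11b9
  after D2: wrote 5B at 0x02 = 733e0fce71
  after D3: wrote 4B at 0x00 = 11b91cd1
  after D4: wrote 8B at 0x0c = 0fce7192ff0a3473
  after D5: wrote 4B at 0x0a = b91cd10f
query mem[0x00]=0x11, mem[0x0e]=0x71, mem[0x13]=0x73, mem[0x15]=0xd1, mem[0x03]=0xd1

MEM[0x00,0x0e,0x13,0x15,0x03] = 11 71 73 d1 d1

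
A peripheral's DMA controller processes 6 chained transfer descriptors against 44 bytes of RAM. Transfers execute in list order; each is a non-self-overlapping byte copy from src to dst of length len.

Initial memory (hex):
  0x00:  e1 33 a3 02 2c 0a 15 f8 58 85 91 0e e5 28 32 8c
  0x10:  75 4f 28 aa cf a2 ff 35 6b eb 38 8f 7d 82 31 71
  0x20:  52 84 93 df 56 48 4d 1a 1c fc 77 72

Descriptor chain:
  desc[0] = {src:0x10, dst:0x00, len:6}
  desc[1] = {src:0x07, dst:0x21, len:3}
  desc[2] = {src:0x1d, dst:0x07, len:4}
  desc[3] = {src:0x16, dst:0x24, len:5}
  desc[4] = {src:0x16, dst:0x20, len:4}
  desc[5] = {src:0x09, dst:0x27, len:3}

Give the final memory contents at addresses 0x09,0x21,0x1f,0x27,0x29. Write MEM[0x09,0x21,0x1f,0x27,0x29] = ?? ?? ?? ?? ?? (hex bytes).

D0: mem[0x00..0x05] <- [75 4f 28 aa cf a2]
D1: mem[0x21..0x23] <- [f8 58 85]
D2: mem[0x07..0x0a] <- [82 31 71 52]
D3: mem[0x24..0x28] <- [ff 35 6b eb 38]
D4: mem[0x20..0x23] <- [ff 35 6b eb]
D5: mem[0x27..0x29] <- [71 52 0e]
query mem[0x09]=0x71, mem[0x21]=0x35, mem[0x1f]=0x71, mem[0x27]=0x71, mem[0x29]=0x0e

MEM[0x09,0x21,0x1f,0x27,0x29] = 71 35 71 71 0e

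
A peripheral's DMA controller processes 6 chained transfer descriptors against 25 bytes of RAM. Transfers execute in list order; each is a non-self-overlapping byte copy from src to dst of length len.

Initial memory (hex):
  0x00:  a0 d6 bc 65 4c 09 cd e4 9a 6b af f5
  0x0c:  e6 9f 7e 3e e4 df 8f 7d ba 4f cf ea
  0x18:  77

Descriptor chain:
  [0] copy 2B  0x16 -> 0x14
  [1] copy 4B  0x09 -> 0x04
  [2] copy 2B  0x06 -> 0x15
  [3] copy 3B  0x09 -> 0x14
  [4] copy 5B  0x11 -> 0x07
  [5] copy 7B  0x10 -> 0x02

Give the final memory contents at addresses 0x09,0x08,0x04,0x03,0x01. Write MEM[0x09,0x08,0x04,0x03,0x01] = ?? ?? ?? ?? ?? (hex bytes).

MEM[0x09,0x08,0x04,0x03,0x01] = 7d f5 8f df d6

  after D0: wrote 2B at 0x14 = cfea
  after D1: wrote 4B at 0x04 = 6baff5e6
  after D2: wrote 2B at 0x15 = f5e6
  after D3: wrote 3B at 0x14 = 6baff5
  after D4: wrote 5B at 0x07 = df8f7d6baf
  after D5: wrote 7B at 0x02 = e4df8f7d6baff5
query mem[0x09]=0x7d, mem[0x08]=0xf5, mem[0x04]=0x8f, mem[0x03]=0xdf, mem[0x01]=0xd6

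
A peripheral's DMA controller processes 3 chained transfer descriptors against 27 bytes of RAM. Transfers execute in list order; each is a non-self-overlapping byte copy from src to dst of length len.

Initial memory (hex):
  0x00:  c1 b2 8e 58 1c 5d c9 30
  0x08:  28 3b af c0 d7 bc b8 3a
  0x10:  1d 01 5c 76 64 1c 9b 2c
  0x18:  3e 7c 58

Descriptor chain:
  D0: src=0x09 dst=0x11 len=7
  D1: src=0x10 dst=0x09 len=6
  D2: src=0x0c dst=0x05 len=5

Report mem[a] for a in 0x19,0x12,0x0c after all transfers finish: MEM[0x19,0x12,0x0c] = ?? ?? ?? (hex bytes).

MEM[0x19,0x12,0x0c] = 7c af c0

#0 dst[0x11+7] := {0x3b,0xaf,0xc0,0xd7,0xbc,0xb8,0x3a}
#1 dst[0x09+6] := {0x1d,0x3b,0xaf,0xc0,0xd7,0xbc}
#2 dst[0x05+5] := {0xc0,0xd7,0xbc,0x3a,0x1d}
query mem[0x19]=0x7c, mem[0x12]=0xaf, mem[0x0c]=0xc0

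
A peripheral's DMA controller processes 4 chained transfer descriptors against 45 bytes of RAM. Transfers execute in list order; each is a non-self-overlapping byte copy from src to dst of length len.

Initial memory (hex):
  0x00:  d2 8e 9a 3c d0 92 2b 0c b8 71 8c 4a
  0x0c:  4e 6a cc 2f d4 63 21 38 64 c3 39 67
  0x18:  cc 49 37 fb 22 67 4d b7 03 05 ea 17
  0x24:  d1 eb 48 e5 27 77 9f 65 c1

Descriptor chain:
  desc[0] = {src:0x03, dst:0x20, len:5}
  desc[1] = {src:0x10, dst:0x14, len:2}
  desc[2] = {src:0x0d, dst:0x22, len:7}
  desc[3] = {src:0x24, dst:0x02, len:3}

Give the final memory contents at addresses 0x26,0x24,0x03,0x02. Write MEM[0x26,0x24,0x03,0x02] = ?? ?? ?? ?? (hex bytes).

D0: mem[0x20..0x24] <- [3c d0 92 2b 0c]
D1: mem[0x14..0x15] <- [d4 63]
D2: mem[0x22..0x28] <- [6a cc 2f d4 63 21 38]
D3: mem[0x02..0x04] <- [2f d4 63]
query mem[0x26]=0x63, mem[0x24]=0x2f, mem[0x03]=0xd4, mem[0x02]=0x2f

MEM[0x26,0x24,0x03,0x02] = 63 2f d4 2f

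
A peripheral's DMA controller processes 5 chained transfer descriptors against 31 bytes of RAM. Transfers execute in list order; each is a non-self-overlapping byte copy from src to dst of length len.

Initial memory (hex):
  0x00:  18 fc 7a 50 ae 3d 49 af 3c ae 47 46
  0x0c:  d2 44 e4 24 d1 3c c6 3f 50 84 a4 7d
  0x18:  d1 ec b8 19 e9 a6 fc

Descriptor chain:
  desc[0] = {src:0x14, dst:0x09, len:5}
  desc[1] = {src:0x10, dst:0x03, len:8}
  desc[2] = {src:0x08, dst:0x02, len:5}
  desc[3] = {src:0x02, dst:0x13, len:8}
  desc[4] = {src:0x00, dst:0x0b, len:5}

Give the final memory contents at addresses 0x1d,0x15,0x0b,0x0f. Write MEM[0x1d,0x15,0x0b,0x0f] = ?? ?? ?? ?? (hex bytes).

#0 dst[0x09+5] := {0x50,0x84,0xa4,0x7d,0xd1}
#1 dst[0x03+8] := {0xd1,0x3c,0xc6,0x3f,0x50,0x84,0xa4,0x7d}
#2 dst[0x02+5] := {0x84,0xa4,0x7d,0xa4,0x7d}
#3 dst[0x13+8] := {0x84,0xa4,0x7d,0xa4,0x7d,0x50,0x84,0xa4}
#4 dst[0x0b+5] := {0x18,0xfc,0x84,0xa4,0x7d}
query mem[0x1d]=0xa6, mem[0x15]=0x7d, mem[0x0b]=0x18, mem[0x0f]=0x7d

MEM[0x1d,0x15,0x0b,0x0f] = a6 7d 18 7d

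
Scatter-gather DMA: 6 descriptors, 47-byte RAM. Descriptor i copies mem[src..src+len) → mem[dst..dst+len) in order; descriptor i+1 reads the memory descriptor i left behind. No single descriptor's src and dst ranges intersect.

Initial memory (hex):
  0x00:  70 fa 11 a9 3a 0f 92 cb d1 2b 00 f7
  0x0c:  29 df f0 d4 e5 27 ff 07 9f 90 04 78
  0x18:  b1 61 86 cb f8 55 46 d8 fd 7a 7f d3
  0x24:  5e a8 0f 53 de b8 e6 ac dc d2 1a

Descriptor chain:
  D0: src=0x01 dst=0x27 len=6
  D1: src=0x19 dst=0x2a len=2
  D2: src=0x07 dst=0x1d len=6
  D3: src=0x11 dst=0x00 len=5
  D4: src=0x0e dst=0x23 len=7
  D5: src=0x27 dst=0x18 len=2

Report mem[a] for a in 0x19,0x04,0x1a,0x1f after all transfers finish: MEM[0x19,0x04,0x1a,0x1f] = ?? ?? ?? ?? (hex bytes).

#0 dst[0x27+6] := {0xfa,0x11,0xa9,0x3a,0x0f,0x92}
#1 dst[0x2a+2] := {0x61,0x86}
#2 dst[0x1d+6] := {0xcb,0xd1,0x2b,0x00,0xf7,0x29}
#3 dst[0x00+5] := {0x27,0xff,0x07,0x9f,0x90}
#4 dst[0x23+7] := {0xf0,0xd4,0xe5,0x27,0xff,0x07,0x9f}
#5 dst[0x18+2] := {0xff,0x07}
query mem[0x19]=0x07, mem[0x04]=0x90, mem[0x1a]=0x86, mem[0x1f]=0x2b

MEM[0x19,0x04,0x1a,0x1f] = 07 90 86 2b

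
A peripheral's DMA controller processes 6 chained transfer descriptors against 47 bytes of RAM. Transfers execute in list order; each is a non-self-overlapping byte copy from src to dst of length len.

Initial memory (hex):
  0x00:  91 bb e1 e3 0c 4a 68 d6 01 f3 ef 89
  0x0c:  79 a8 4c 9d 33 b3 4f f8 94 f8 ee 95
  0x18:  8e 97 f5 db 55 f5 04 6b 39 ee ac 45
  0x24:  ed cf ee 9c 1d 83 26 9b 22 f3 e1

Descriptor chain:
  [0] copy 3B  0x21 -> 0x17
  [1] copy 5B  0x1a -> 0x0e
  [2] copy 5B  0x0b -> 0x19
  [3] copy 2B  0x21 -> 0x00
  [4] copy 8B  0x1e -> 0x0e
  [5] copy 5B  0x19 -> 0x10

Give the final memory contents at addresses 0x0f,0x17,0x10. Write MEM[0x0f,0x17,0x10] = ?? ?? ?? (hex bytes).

MEM[0x0f,0x17,0x10] = 6b ee 89

#0 dst[0x17+3] := {0xee,0xac,0x45}
#1 dst[0x0e+5] := {0xf5,0xdb,0x55,0xf5,0x04}
#2 dst[0x19+5] := {0x89,0x79,0xa8,0xf5,0xdb}
#3 dst[0x00+2] := {0xee,0xac}
#4 dst[0x0e+8] := {0x04,0x6b,0x39,0xee,0xac,0x45,0xed,0xcf}
#5 dst[0x10+5] := {0x89,0x79,0xa8,0xf5,0xdb}
query mem[0x0f]=0x6b, mem[0x17]=0xee, mem[0x10]=0x89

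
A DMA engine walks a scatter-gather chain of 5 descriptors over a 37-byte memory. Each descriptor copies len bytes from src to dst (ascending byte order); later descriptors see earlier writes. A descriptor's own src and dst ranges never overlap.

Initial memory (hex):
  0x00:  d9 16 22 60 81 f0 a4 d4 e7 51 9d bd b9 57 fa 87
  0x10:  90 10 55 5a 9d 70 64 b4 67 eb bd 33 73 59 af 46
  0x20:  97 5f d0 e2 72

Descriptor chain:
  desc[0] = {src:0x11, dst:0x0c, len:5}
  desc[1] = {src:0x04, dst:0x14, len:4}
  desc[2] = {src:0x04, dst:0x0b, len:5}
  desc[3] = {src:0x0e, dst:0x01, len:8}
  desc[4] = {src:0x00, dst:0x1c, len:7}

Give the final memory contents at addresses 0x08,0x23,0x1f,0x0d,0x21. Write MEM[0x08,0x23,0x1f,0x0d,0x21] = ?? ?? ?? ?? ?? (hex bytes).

[0] 0x11->0x0c len=5 : 10 55 5a 9d 70
[1] 0x04->0x14 len=4 : 81 f0 a4 d4
[2] 0x04->0x0b len=5 : 81 f0 a4 d4 e7
[3] 0x0e->0x01 len=8 : d4 e7 70 10 55 5a 81 f0
[4] 0x00->0x1c len=7 : d9 d4 e7 70 10 55 5a
query mem[0x08]=0xf0, mem[0x23]=0xe2, mem[0x1f]=0x70, mem[0x0d]=0xa4, mem[0x21]=0x55

MEM[0x08,0x23,0x1f,0x0d,0x21] = f0 e2 70 a4 55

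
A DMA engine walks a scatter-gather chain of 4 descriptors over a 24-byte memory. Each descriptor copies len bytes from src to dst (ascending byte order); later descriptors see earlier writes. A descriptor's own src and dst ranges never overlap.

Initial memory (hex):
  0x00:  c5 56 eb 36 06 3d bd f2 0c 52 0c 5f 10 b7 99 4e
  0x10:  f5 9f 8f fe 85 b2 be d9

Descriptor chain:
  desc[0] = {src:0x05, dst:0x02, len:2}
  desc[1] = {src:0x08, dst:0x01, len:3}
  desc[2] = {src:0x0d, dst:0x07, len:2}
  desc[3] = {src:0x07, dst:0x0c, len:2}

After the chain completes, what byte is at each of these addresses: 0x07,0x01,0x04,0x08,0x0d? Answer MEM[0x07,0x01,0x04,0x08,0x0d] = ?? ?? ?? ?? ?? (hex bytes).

D0: mem[0x02..0x03] <- [3d bd]
D1: mem[0x01..0x03] <- [0c 52 0c]
D2: mem[0x07..0x08] <- [b7 99]
D3: mem[0x0c..0x0d] <- [b7 99]
query mem[0x07]=0xb7, mem[0x01]=0x0c, mem[0x04]=0x06, mem[0x08]=0x99, mem[0x0d]=0x99

MEM[0x07,0x01,0x04,0x08,0x0d] = b7 0c 06 99 99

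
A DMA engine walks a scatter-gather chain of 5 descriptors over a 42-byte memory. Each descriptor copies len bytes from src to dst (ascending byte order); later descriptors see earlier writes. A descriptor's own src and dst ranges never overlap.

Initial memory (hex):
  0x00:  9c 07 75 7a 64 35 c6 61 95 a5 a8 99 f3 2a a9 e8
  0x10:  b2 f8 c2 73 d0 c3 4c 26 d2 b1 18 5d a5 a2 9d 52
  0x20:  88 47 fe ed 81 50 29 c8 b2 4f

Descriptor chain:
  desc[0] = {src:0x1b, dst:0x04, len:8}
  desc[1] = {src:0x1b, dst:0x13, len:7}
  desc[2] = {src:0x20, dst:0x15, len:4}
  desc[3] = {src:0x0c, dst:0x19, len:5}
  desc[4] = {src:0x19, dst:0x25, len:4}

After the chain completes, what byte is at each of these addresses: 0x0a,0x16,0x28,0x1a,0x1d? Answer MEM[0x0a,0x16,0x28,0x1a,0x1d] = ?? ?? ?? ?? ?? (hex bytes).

MEM[0x0a,0x16,0x28,0x1a,0x1d] = 47 47 e8 2a b2

  after D0: wrote 8B at 0x04 = 5da5a29d528847fe
  after D1: wrote 7B at 0x13 = 5da5a29d528847
  after D2: wrote 4B at 0x15 = 8847feed
  after D3: wrote 5B at 0x19 = f32aa9e8b2
  after D4: wrote 4B at 0x25 = f32aa9e8
query mem[0x0a]=0x47, mem[0x16]=0x47, mem[0x28]=0xe8, mem[0x1a]=0x2a, mem[0x1d]=0xb2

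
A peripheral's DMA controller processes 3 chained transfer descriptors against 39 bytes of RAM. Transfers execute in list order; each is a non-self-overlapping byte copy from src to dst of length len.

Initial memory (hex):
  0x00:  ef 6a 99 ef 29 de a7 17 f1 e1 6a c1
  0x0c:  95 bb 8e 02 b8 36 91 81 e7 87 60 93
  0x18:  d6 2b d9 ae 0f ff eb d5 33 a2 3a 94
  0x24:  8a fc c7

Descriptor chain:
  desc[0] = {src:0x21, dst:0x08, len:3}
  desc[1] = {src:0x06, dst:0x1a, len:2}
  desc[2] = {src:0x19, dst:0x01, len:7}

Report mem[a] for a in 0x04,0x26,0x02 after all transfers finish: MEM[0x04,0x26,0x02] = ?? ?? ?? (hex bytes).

MEM[0x04,0x26,0x02] = 0f c7 a7

D0: mem[0x08..0x0a] <- [a2 3a 94]
D1: mem[0x1a..0x1b] <- [a7 17]
D2: mem[0x01..0x07] <- [2b a7 17 0f ff eb d5]
query mem[0x04]=0x0f, mem[0x26]=0xc7, mem[0x02]=0xa7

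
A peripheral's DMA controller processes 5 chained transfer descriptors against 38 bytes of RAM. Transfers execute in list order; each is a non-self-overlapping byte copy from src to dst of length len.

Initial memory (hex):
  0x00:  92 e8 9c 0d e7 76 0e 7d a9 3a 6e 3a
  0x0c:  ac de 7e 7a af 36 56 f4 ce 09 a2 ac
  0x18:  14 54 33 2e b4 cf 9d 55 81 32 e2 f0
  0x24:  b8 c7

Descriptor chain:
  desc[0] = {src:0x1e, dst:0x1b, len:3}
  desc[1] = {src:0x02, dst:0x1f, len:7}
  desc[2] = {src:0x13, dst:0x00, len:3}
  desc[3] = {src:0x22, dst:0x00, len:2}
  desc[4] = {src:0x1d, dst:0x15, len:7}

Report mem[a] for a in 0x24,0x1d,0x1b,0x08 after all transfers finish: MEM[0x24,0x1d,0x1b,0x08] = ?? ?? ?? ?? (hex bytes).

MEM[0x24,0x1d,0x1b,0x08] = 7d 81 0e a9

[0] 0x1e->0x1b len=3 : 9d 55 81
[1] 0x02->0x1f len=7 : 9c 0d e7 76 0e 7d a9
[2] 0x13->0x00 len=3 : f4 ce 09
[3] 0x22->0x00 len=2 : 76 0e
[4] 0x1d->0x15 len=7 : 81 9d 9c 0d e7 76 0e
query mem[0x24]=0x7d, mem[0x1d]=0x81, mem[0x1b]=0x0e, mem[0x08]=0xa9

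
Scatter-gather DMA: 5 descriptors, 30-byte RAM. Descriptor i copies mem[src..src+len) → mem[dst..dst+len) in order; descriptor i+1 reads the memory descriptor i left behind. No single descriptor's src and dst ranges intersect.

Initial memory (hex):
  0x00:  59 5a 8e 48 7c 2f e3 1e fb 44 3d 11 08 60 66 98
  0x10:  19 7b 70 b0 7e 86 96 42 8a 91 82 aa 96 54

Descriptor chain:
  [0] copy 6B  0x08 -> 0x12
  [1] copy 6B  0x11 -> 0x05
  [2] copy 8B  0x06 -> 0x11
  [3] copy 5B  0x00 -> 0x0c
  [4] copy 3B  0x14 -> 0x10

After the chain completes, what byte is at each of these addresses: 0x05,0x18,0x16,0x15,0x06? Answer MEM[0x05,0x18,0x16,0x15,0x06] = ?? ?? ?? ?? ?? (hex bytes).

MEM[0x05,0x18,0x16,0x15,0x06] = 7b 60 11 08 fb

  after D0: wrote 6B at 0x12 = fb443d110860
  after D1: wrote 6B at 0x05 = 7bfb443d1108
  after D2: wrote 8B at 0x11 = fb443d1108110860
  after D3: wrote 5B at 0x0c = 595a8e487c
  after D4: wrote 3B at 0x10 = 110811
query mem[0x05]=0x7b, mem[0x18]=0x60, mem[0x16]=0x11, mem[0x15]=0x08, mem[0x06]=0xfb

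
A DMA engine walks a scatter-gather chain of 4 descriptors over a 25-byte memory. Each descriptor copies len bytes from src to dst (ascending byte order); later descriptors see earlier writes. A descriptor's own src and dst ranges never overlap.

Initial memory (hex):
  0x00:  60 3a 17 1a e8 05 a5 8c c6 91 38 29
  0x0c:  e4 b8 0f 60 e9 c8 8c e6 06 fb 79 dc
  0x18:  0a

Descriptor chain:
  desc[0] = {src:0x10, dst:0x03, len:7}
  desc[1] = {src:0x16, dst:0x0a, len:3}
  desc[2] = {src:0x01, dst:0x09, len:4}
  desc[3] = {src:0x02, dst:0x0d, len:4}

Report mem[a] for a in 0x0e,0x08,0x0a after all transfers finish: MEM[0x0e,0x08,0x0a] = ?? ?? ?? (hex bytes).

#0 dst[0x03+7] := {0xe9,0xc8,0x8c,0xe6,0x06,0xfb,0x79}
#1 dst[0x0a+3] := {0x79,0xdc,0x0a}
#2 dst[0x09+4] := {0x3a,0x17,0xe9,0xc8}
#3 dst[0x0d+4] := {0x17,0xe9,0xc8,0x8c}
query mem[0x0e]=0xe9, mem[0x08]=0xfb, mem[0x0a]=0x17

MEM[0x0e,0x08,0x0a] = e9 fb 17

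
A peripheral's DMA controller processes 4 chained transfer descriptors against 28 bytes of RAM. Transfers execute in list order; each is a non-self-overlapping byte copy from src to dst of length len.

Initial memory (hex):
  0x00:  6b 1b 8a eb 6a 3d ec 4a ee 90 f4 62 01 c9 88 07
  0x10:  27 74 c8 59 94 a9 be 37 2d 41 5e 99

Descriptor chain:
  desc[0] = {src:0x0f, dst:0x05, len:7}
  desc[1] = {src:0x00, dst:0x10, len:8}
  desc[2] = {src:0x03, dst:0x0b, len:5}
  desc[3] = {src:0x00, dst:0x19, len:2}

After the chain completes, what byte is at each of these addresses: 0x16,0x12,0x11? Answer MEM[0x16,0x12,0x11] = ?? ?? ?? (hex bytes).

MEM[0x16,0x12,0x11] = 27 8a 1b

D0: mem[0x05..0x0b] <- [07 27 74 c8 59 94 a9]
D1: mem[0x10..0x17] <- [6b 1b 8a eb 6a 07 27 74]
D2: mem[0x0b..0x0f] <- [eb 6a 07 27 74]
D3: mem[0x19..0x1a] <- [6b 1b]
query mem[0x16]=0x27, mem[0x12]=0x8a, mem[0x11]=0x1b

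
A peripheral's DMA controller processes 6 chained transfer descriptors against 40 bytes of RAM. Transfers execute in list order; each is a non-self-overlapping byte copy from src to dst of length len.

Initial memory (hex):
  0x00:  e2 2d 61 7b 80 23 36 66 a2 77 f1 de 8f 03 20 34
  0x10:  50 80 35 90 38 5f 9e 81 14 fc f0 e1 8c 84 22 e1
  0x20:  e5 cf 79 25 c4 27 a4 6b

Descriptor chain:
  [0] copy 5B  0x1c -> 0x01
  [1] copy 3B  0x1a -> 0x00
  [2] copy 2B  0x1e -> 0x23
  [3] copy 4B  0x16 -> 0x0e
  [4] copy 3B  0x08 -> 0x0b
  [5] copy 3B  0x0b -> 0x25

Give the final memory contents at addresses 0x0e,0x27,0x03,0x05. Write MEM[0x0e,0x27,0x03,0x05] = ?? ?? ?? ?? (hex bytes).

#0 dst[0x01+5] := {0x8c,0x84,0x22,0xe1,0xe5}
#1 dst[0x00+3] := {0xf0,0xe1,0x8c}
#2 dst[0x23+2] := {0x22,0xe1}
#3 dst[0x0e+4] := {0x9e,0x81,0x14,0xfc}
#4 dst[0x0b+3] := {0xa2,0x77,0xf1}
#5 dst[0x25+3] := {0xa2,0x77,0xf1}
query mem[0x0e]=0x9e, mem[0x27]=0xf1, mem[0x03]=0x22, mem[0x05]=0xe5

MEM[0x0e,0x27,0x03,0x05] = 9e f1 22 e5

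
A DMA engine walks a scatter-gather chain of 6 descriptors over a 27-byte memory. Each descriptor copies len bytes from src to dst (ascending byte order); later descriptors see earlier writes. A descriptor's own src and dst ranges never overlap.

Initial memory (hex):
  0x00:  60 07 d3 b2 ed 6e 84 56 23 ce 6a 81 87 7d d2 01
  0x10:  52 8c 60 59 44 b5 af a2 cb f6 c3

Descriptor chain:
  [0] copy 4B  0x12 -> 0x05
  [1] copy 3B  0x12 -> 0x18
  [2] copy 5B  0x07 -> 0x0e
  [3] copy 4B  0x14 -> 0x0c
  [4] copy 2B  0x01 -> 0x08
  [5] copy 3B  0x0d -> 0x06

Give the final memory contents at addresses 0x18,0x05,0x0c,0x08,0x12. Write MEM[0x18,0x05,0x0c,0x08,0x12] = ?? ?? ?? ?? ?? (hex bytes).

#0 dst[0x05+4] := {0x60,0x59,0x44,0xb5}
#1 dst[0x18+3] := {0x60,0x59,0x44}
#2 dst[0x0e+5] := {0x44,0xb5,0xce,0x6a,0x81}
#3 dst[0x0c+4] := {0x44,0xb5,0xaf,0xa2}
#4 dst[0x08+2] := {0x07,0xd3}
#5 dst[0x06+3] := {0xb5,0xaf,0xa2}
query mem[0x18]=0x60, mem[0x05]=0x60, mem[0x0c]=0x44, mem[0x08]=0xa2, mem[0x12]=0x81

MEM[0x18,0x05,0x0c,0x08,0x12] = 60 60 44 a2 81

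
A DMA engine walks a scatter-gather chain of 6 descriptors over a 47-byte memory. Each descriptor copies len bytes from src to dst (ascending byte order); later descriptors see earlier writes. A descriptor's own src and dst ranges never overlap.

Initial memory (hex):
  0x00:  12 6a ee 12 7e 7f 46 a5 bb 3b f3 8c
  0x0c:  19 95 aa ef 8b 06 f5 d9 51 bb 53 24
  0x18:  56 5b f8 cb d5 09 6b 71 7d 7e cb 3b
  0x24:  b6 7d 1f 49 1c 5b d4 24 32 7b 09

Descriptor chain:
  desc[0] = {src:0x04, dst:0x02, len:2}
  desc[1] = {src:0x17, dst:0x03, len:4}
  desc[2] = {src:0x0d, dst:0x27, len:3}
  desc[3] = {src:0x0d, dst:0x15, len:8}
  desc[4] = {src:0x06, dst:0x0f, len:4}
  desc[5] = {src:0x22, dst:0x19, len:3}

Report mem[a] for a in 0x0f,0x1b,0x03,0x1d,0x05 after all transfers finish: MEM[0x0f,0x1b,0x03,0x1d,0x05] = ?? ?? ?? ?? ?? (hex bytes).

[0] 0x04->0x02 len=2 : 7e 7f
[1] 0x17->0x03 len=4 : 24 56 5b f8
[2] 0x0d->0x27 len=3 : 95 aa ef
[3] 0x0d->0x15 len=8 : 95 aa ef 8b 06 f5 d9 51
[4] 0x06->0x0f len=4 : f8 a5 bb 3b
[5] 0x22->0x19 len=3 : cb 3b b6
query mem[0x0f]=0xf8, mem[0x1b]=0xb6, mem[0x03]=0x24, mem[0x1d]=0x09, mem[0x05]=0x5b

MEM[0x0f,0x1b,0x03,0x1d,0x05] = f8 b6 24 09 5b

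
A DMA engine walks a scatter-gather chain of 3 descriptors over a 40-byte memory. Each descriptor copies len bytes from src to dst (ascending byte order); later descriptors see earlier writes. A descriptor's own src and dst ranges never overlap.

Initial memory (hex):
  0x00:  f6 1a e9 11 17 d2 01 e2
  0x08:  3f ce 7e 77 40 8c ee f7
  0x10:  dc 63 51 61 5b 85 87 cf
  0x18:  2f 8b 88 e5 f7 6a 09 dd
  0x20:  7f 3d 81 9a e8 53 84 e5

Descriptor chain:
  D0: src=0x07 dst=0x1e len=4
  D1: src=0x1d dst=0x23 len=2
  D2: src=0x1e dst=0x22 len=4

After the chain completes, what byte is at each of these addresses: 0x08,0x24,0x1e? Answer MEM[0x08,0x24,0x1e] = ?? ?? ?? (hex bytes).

MEM[0x08,0x24,0x1e] = 3f ce e2

D0: mem[0x1e..0x21] <- [e2 3f ce 7e]
D1: mem[0x23..0x24] <- [6a e2]
D2: mem[0x22..0x25] <- [e2 3f ce 7e]
query mem[0x08]=0x3f, mem[0x24]=0xce, mem[0x1e]=0xe2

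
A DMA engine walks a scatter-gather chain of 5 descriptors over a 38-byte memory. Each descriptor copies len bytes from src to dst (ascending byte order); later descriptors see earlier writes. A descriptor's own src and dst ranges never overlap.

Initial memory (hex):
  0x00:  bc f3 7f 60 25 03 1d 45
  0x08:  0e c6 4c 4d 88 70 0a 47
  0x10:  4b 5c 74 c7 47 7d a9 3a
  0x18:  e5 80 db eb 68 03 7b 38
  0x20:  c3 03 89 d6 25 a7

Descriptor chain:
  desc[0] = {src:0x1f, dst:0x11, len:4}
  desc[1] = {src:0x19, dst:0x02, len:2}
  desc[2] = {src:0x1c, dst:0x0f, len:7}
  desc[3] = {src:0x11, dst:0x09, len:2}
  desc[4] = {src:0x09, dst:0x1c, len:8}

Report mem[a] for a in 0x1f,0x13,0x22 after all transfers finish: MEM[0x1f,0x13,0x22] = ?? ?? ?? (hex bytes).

MEM[0x1f,0x13,0x22] = 88 c3 68

#0 dst[0x11+4] := {0x38,0xc3,0x03,0x89}
#1 dst[0x02+2] := {0x80,0xdb}
#2 dst[0x0f+7] := {0x68,0x03,0x7b,0x38,0xc3,0x03,0x89}
#3 dst[0x09+2] := {0x7b,0x38}
#4 dst[0x1c+8] := {0x7b,0x38,0x4d,0x88,0x70,0x0a,0x68,0x03}
query mem[0x1f]=0x88, mem[0x13]=0xc3, mem[0x22]=0x68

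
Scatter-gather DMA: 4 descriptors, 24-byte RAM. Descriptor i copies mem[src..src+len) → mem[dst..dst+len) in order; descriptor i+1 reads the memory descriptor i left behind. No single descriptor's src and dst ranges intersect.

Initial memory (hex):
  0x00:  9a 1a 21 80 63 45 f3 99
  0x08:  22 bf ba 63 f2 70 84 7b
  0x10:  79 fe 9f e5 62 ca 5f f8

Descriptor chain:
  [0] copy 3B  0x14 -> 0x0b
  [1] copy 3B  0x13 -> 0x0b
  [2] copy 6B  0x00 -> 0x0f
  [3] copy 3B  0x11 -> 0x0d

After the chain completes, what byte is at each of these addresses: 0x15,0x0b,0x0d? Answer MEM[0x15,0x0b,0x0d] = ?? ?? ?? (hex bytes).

MEM[0x15,0x0b,0x0d] = ca e5 21

D0: mem[0x0b..0x0d] <- [62 ca 5f]
D1: mem[0x0b..0x0d] <- [e5 62 ca]
D2: mem[0x0f..0x14] <- [9a 1a 21 80 63 45]
D3: mem[0x0d..0x0f] <- [21 80 63]
query mem[0x15]=0xca, mem[0x0b]=0xe5, mem[0x0d]=0x21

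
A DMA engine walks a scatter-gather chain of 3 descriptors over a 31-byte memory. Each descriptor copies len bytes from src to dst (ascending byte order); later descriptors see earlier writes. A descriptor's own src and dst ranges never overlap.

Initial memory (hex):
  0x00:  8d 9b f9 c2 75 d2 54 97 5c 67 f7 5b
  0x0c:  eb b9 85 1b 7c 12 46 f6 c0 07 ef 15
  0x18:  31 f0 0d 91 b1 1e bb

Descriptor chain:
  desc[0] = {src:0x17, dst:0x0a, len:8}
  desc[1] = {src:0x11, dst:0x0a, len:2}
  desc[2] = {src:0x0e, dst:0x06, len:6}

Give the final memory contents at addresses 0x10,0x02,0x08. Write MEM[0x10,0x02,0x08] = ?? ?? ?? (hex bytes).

MEM[0x10,0x02,0x08] = 1e f9 1e

D0: mem[0x0a..0x11] <- [15 31 f0 0d 91 b1 1e bb]
D1: mem[0x0a..0x0b] <- [bb 46]
D2: mem[0x06..0x0b] <- [91 b1 1e bb 46 f6]
query mem[0x10]=0x1e, mem[0x02]=0xf9, mem[0x08]=0x1e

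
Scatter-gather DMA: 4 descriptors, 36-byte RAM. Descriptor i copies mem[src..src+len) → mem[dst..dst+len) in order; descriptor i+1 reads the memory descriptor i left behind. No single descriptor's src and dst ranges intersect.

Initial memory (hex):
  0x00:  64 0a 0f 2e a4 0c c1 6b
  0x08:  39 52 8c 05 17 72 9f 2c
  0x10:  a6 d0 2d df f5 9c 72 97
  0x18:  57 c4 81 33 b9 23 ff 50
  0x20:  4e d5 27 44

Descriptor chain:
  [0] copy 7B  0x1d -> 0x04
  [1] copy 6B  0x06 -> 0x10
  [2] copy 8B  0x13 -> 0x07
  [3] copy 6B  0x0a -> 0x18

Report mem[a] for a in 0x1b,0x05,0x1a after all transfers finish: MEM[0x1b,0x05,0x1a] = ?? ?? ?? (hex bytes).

MEM[0x1b,0x05,0x1a] = c4 ff 57

D0: mem[0x04..0x0a] <- [23 ff 50 4e d5 27 44]
D1: mem[0x10..0x15] <- [50 4e d5 27 44 05]
D2: mem[0x07..0x0e] <- [27 44 05 72 97 57 c4 81]
D3: mem[0x18..0x1d] <- [72 97 57 c4 81 2c]
query mem[0x1b]=0xc4, mem[0x05]=0xff, mem[0x1a]=0x57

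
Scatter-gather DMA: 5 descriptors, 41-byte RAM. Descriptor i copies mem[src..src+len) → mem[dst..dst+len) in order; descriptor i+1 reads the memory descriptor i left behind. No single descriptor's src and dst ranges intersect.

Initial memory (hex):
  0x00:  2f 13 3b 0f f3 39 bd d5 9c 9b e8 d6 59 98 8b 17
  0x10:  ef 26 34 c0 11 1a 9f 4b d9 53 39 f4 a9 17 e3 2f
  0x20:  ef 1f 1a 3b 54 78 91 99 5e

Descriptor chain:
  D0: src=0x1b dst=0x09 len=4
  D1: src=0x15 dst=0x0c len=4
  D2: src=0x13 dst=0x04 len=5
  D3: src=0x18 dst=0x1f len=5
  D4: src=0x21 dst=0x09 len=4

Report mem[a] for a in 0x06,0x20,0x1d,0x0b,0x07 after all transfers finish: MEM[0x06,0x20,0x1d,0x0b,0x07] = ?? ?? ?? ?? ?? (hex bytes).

MEM[0x06,0x20,0x1d,0x0b,0x07] = 1a 53 17 a9 9f

  after D0: wrote 4B at 0x09 = f4a917e3
  after D1: wrote 4B at 0x0c = 1a9f4bd9
  after D2: wrote 5B at 0x04 = c0111a9f4b
  after D3: wrote 5B at 0x1f = d95339f4a9
  after D4: wrote 4B at 0x09 = 39f4a954
query mem[0x06]=0x1a, mem[0x20]=0x53, mem[0x1d]=0x17, mem[0x0b]=0xa9, mem[0x07]=0x9f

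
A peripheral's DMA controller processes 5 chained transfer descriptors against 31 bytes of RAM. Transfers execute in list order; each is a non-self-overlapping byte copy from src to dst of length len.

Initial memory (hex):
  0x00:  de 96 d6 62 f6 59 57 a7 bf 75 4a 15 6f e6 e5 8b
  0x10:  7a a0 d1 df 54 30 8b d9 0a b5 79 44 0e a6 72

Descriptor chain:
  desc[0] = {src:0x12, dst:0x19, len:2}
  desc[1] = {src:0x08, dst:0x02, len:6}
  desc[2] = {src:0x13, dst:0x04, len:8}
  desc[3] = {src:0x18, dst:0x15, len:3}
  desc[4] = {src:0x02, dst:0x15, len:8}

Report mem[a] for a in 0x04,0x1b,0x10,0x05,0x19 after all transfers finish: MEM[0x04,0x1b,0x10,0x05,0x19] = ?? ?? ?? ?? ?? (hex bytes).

MEM[0x04,0x1b,0x10,0x05,0x19] = df d9 7a 54 30

  after D0: wrote 2B at 0x19 = d1df
  after D1: wrote 6B at 0x02 = bf754a156fe6
  after D2: wrote 8B at 0x04 = df54308bd90ad1df
  after D3: wrote 3B at 0x15 = 0ad1df
  after D4: wrote 8B at 0x15 = bf75df54308bd90a
query mem[0x04]=0xdf, mem[0x1b]=0xd9, mem[0x10]=0x7a, mem[0x05]=0x54, mem[0x19]=0x30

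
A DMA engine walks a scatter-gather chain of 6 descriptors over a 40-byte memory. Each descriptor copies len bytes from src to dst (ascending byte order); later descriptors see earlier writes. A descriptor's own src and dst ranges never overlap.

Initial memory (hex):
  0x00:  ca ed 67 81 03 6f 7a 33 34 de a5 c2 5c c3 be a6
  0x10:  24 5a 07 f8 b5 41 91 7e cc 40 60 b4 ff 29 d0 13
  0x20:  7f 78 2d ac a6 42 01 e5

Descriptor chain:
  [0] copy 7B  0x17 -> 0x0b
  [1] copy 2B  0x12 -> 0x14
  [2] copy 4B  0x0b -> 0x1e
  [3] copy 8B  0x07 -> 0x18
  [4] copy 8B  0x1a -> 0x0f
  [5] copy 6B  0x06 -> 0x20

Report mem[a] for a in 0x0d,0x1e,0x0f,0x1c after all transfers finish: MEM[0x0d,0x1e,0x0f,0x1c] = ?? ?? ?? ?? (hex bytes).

MEM[0x0d,0x1e,0x0f,0x1c] = 40 40 de 7e

[0] 0x17->0x0b len=7 : 7e cc 40 60 b4 ff 29
[1] 0x12->0x14 len=2 : 07 f8
[2] 0x0b->0x1e len=4 : 7e cc 40 60
[3] 0x07->0x18 len=8 : 33 34 de a5 7e cc 40 60
[4] 0x1a->0x0f len=8 : de a5 7e cc 40 60 40 60
[5] 0x06->0x20 len=6 : 7a 33 34 de a5 7e
query mem[0x0d]=0x40, mem[0x1e]=0x40, mem[0x0f]=0xde, mem[0x1c]=0x7e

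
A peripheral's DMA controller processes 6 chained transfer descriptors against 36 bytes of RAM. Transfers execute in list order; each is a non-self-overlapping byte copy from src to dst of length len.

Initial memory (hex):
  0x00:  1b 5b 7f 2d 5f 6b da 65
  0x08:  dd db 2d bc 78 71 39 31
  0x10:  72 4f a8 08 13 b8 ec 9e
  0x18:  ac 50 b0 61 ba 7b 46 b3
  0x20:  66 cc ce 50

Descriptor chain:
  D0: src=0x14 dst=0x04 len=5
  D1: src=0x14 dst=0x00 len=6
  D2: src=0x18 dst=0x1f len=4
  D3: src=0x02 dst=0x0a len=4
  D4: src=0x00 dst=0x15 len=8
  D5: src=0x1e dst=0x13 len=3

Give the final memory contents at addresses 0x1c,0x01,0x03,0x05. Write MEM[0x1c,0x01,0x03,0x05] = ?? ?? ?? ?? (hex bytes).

MEM[0x1c,0x01,0x03,0x05] = 9e b8 9e 50

  after D0: wrote 5B at 0x04 = 13b8ec9eac
  after D1: wrote 6B at 0x00 = 13b8ec9eac50
  after D2: wrote 4B at 0x1f = ac50b061
  after D3: wrote 4B at 0x0a = ec9eac50
  after D4: wrote 8B at 0x15 = 13b8ec9eac50ec9e
  after D5: wrote 3B at 0x13 = 46ac50
query mem[0x1c]=0x9e, mem[0x01]=0xb8, mem[0x03]=0x9e, mem[0x05]=0x50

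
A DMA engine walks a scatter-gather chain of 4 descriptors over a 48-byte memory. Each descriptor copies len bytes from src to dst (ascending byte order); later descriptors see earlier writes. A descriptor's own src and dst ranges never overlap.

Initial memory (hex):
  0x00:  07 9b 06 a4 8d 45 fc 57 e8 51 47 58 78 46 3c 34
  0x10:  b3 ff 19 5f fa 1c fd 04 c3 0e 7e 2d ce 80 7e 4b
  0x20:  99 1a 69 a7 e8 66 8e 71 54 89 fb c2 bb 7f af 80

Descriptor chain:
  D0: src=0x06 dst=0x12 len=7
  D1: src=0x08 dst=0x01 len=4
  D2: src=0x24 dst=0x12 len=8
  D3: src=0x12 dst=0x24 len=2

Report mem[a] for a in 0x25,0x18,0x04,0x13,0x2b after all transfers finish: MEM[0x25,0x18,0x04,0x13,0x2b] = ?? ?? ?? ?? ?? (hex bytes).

MEM[0x25,0x18,0x04,0x13,0x2b] = 66 fb 58 66 c2

#0 dst[0x12+7] := {0xfc,0x57,0xe8,0x51,0x47,0x58,0x78}
#1 dst[0x01+4] := {0xe8,0x51,0x47,0x58}
#2 dst[0x12+8] := {0xe8,0x66,0x8e,0x71,0x54,0x89,0xfb,0xc2}
#3 dst[0x24+2] := {0xe8,0x66}
query mem[0x25]=0x66, mem[0x18]=0xfb, mem[0x04]=0x58, mem[0x13]=0x66, mem[0x2b]=0xc2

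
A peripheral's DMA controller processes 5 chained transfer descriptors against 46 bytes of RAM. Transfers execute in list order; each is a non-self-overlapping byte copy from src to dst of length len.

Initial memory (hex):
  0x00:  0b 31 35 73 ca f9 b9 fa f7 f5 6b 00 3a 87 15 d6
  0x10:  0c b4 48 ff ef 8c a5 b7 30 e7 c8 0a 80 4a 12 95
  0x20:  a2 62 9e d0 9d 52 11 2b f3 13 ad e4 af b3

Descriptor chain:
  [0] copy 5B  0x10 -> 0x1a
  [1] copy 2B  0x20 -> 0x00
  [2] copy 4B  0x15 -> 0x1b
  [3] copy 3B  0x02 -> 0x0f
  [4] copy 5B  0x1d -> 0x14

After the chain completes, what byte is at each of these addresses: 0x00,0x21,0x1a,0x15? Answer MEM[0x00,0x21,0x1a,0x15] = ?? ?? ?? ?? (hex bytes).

MEM[0x00,0x21,0x1a,0x15] = a2 62 0c 30

D0: mem[0x1a..0x1e] <- [0c b4 48 ff ef]
D1: mem[0x00..0x01] <- [a2 62]
D2: mem[0x1b..0x1e] <- [8c a5 b7 30]
D3: mem[0x0f..0x11] <- [35 73 ca]
D4: mem[0x14..0x18] <- [b7 30 95 a2 62]
query mem[0x00]=0xa2, mem[0x21]=0x62, mem[0x1a]=0x0c, mem[0x15]=0x30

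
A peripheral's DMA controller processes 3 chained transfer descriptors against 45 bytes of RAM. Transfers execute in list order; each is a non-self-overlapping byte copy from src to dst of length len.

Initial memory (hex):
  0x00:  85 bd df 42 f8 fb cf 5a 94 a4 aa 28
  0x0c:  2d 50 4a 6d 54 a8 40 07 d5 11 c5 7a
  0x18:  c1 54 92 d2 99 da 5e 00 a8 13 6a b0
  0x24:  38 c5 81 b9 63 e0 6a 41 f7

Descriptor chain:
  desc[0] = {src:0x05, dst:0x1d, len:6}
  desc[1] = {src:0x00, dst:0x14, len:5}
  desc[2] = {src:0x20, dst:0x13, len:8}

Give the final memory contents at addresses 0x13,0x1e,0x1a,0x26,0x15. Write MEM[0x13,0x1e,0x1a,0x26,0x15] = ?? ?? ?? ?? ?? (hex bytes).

[0] 0x05->0x1d len=6 : fb cf 5a 94 a4 aa
[1] 0x00->0x14 len=5 : 85 bd df 42 f8
[2] 0x20->0x13 len=8 : 94 a4 aa b0 38 c5 81 b9
query mem[0x13]=0x94, mem[0x1e]=0xcf, mem[0x1a]=0xb9, mem[0x26]=0x81, mem[0x15]=0xaa

MEM[0x13,0x1e,0x1a,0x26,0x15] = 94 cf b9 81 aa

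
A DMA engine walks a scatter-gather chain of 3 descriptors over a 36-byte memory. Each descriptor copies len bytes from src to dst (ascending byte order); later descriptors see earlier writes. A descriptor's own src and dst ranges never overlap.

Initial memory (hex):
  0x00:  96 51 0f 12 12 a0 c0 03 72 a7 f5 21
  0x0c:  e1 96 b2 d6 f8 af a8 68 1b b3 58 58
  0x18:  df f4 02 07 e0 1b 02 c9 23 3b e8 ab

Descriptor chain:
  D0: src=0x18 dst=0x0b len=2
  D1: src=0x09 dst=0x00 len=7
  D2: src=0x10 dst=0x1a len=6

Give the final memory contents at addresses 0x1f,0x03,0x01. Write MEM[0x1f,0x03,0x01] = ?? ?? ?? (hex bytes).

#0 dst[0x0b+2] := {0xdf,0xf4}
#1 dst[0x00+7] := {0xa7,0xf5,0xdf,0xf4,0x96,0xb2,0xd6}
#2 dst[0x1a+6] := {0xf8,0xaf,0xa8,0x68,0x1b,0xb3}
query mem[0x1f]=0xb3, mem[0x03]=0xf4, mem[0x01]=0xf5

MEM[0x1f,0x03,0x01] = b3 f4 f5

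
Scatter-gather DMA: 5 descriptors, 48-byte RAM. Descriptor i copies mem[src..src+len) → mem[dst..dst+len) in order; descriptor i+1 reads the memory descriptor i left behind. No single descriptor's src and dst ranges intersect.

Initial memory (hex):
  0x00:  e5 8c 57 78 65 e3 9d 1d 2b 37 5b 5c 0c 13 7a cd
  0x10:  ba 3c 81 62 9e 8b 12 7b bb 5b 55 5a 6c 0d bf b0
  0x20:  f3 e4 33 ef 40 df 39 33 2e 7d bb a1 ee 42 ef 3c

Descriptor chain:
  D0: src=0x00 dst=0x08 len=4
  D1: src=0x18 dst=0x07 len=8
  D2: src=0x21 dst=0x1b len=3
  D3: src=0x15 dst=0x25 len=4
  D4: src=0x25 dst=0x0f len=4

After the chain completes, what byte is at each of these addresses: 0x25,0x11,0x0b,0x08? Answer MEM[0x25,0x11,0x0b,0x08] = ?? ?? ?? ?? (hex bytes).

[0] 0x00->0x08 len=4 : e5 8c 57 78
[1] 0x18->0x07 len=8 : bb 5b 55 5a 6c 0d bf b0
[2] 0x21->0x1b len=3 : e4 33 ef
[3] 0x15->0x25 len=4 : 8b 12 7b bb
[4] 0x25->0x0f len=4 : 8b 12 7b bb
query mem[0x25]=0x8b, mem[0x11]=0x7b, mem[0x0b]=0x6c, mem[0x08]=0x5b

MEM[0x25,0x11,0x0b,0x08] = 8b 7b 6c 5b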